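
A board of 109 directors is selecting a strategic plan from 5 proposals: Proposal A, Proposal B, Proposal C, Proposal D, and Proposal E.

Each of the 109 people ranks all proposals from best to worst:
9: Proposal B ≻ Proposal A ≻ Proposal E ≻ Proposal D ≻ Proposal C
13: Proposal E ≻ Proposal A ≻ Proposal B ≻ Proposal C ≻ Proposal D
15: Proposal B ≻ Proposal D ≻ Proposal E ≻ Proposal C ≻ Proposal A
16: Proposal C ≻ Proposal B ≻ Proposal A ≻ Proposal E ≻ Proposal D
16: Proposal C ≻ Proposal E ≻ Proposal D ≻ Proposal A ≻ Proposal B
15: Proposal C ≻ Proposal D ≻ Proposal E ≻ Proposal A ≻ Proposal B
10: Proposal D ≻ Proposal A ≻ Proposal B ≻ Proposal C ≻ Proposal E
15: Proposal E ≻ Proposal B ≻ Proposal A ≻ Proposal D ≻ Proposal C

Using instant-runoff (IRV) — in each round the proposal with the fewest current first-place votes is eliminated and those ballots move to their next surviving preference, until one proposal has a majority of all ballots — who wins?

Proposal B

Round 1: Proposal A 0, Proposal B 24, Proposal C 47, Proposal D 10, Proposal E 28. Proposal A eliminated.
Round 2: Proposal B 24, Proposal C 47, Proposal D 10, Proposal E 28. Proposal D eliminated.
Round 3: Proposal B 34, Proposal C 47, Proposal E 28. Proposal E eliminated.
Round 4: Proposal B 62, Proposal C 47. Proposal B has a majority (≥55).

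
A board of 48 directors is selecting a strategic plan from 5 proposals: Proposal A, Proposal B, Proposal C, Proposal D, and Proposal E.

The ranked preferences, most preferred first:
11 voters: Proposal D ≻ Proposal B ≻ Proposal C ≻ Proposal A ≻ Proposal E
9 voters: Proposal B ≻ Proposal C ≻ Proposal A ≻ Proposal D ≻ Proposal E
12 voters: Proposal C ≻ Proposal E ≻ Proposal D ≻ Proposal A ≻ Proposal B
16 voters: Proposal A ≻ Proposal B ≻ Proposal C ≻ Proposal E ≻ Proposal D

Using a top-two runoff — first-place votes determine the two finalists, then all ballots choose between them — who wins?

Round 1 first-place votes: Proposal A 16, Proposal B 9, Proposal C 12, Proposal D 11, Proposal E 0. Proposal A and Proposal C advance.
Runoff: Proposal A is ranked above Proposal C on 16 ballots, Proposal C above Proposal A on 32.

Proposal C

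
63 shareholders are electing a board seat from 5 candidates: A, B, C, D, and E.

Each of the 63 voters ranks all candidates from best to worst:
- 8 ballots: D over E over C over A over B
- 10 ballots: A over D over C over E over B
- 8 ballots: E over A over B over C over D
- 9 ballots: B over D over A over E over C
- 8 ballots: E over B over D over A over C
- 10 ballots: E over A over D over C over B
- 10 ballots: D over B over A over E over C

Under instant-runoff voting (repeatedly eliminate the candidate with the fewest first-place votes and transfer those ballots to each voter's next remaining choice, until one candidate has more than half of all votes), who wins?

Round 1: A 10, B 9, C 0, D 18, E 26. C eliminated.
Round 2: A 10, B 9, D 18, E 26. B eliminated.
Round 3: A 10, D 27, E 26. A eliminated.
Round 4: D 37, E 26. D has a majority (≥32).

D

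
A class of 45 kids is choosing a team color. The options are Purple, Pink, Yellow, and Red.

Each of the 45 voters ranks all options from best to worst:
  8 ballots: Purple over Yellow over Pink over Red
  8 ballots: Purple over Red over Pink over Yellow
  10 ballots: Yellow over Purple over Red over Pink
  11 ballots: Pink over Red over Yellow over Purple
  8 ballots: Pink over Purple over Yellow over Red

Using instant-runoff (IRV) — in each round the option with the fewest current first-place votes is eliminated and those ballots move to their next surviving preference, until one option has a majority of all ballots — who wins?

Round 1: Purple 16, Pink 19, Yellow 10, Red 0. Red eliminated.
Round 2: Purple 16, Pink 19, Yellow 10. Yellow eliminated.
Round 3: Purple 26, Pink 19. Purple has a majority (≥23).

Purple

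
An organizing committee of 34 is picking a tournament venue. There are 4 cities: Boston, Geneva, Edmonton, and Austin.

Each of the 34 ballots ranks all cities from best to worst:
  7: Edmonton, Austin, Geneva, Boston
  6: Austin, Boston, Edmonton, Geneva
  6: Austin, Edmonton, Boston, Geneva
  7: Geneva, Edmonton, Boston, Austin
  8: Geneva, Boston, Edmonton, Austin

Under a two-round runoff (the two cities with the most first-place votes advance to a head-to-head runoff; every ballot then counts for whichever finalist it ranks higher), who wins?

Round 1 first-place votes: Boston 0, Geneva 15, Edmonton 7, Austin 12. Geneva and Austin advance.
Runoff: Geneva is ranked above Austin on 15 ballots, Austin above Geneva on 19.

Austin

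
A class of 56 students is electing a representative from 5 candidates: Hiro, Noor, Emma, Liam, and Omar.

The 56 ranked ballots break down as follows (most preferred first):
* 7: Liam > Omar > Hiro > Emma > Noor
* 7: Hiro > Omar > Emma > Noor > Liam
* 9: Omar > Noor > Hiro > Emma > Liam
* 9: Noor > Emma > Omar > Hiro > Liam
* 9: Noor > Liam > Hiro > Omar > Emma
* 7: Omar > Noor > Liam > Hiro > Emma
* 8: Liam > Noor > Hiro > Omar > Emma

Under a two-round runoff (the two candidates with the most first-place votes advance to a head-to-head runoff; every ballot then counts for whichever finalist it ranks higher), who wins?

Omar

Round 1 first-place votes: Hiro 7, Noor 18, Emma 0, Liam 15, Omar 16. Noor and Omar advance.
Runoff: Noor is ranked above Omar on 26 ballots, Omar above Noor on 30.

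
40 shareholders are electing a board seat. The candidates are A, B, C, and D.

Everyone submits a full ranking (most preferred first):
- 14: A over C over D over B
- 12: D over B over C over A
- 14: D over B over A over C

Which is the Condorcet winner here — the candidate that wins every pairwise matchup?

D

D vs A: 26–14
D vs B: 40–0
D vs C: 26–14
D beats every other candidate.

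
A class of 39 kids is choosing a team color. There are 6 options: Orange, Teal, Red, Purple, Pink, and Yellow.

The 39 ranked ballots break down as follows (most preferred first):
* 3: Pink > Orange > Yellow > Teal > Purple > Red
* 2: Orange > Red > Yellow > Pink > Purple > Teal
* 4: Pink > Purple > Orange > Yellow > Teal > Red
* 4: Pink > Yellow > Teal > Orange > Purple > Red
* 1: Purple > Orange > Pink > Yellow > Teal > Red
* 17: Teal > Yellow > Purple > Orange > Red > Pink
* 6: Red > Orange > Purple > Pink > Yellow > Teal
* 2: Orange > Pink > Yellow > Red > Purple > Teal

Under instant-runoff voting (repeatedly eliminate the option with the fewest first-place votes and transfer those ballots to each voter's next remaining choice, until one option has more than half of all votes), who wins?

Round 1: Orange 4, Teal 17, Red 6, Purple 1, Pink 11, Yellow 0. Yellow eliminated.
Round 2: Orange 4, Teal 17, Red 6, Purple 1, Pink 11. Purple eliminated.
Round 3: Orange 5, Teal 17, Red 6, Pink 11. Orange eliminated.
Round 4: Teal 17, Red 8, Pink 14. Red eliminated.
Round 5: Teal 17, Pink 22. Pink has a majority (≥20).

Pink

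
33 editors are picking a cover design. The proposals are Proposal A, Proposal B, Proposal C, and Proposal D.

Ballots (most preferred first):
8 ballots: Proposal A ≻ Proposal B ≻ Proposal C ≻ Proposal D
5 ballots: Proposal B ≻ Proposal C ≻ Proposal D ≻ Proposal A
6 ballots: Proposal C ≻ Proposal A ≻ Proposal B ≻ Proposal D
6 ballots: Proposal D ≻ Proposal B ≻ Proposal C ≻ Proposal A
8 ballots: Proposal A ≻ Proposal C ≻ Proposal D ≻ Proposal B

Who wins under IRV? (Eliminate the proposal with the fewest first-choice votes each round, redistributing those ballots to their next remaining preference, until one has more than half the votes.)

Round 1: Proposal A 16, Proposal B 5, Proposal C 6, Proposal D 6. Proposal B eliminated.
Round 2: Proposal A 16, Proposal C 11, Proposal D 6. Proposal D eliminated.
Round 3: Proposal A 16, Proposal C 17. Proposal C has a majority (≥17).

Proposal C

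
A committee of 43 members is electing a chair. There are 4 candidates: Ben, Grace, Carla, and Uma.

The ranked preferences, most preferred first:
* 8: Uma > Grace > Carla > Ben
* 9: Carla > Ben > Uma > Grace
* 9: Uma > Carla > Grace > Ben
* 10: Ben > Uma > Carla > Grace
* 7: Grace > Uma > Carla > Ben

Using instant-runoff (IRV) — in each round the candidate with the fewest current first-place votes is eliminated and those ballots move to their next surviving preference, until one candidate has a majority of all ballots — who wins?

Uma

Round 1: Ben 10, Grace 7, Carla 9, Uma 17. Grace eliminated.
Round 2: Ben 10, Carla 9, Uma 24. Uma has a majority (≥22).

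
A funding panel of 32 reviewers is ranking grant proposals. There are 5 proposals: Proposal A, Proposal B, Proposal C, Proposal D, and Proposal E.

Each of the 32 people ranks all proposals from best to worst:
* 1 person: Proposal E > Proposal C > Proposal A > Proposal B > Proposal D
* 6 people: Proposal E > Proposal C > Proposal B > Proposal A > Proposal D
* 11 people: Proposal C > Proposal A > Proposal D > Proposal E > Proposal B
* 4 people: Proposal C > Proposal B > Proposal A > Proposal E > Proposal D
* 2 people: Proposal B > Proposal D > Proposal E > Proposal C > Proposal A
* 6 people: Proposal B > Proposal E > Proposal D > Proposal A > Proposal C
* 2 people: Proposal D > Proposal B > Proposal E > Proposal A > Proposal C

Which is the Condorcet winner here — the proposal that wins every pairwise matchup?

Proposal E

Proposal E vs Proposal A: 17–15
Proposal E vs Proposal B: 18–14
Proposal E vs Proposal C: 17–15
Proposal E vs Proposal D: 17–15
Proposal E beats every other proposal.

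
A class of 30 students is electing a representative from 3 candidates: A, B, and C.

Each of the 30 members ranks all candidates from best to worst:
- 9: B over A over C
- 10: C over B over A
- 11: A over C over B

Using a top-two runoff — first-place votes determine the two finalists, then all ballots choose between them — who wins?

Round 1 first-place votes: A 11, B 9, C 10. A and C advance.
Runoff: A is ranked above C on 20 ballots, C above A on 10.

A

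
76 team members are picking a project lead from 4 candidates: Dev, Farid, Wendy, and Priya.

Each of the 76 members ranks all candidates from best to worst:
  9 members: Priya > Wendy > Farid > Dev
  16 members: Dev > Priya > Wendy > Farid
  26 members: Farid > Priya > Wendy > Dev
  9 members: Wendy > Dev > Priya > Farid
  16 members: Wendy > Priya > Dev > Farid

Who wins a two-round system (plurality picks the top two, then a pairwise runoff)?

Round 1 first-place votes: Dev 16, Farid 26, Wendy 25, Priya 9. Farid and Wendy advance.
Runoff: Farid is ranked above Wendy on 26 ballots, Wendy above Farid on 50.

Wendy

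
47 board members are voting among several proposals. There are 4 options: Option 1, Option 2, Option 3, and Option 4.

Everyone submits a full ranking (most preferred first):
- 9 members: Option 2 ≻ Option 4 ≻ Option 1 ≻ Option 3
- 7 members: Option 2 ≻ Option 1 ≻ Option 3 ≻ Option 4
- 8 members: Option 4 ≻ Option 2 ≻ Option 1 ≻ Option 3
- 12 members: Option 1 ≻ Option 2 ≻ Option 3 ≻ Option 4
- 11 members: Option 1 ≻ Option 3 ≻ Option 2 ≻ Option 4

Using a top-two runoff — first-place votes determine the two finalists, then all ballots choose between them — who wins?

Option 2

Round 1 first-place votes: Option 1 23, Option 2 16, Option 3 0, Option 4 8. Option 1 and Option 2 advance.
Runoff: Option 1 is ranked above Option 2 on 23 ballots, Option 2 above Option 1 on 24.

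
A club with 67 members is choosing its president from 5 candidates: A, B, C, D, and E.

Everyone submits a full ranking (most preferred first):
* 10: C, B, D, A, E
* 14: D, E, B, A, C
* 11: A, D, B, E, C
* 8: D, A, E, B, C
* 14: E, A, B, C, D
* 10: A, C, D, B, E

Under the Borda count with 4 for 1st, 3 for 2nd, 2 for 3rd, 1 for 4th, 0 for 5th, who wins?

A: 10×1 + 14×1 + 11×4 + 8×3 + 14×3 + 10×4 = 174
B: 10×3 + 14×2 + 11×2 + 8×1 + 14×2 + 10×1 = 126
C: 10×4 + 14×0 + 11×0 + 8×0 + 14×1 + 10×3 = 84
D: 10×2 + 14×4 + 11×3 + 8×4 + 14×0 + 10×2 = 161
E: 10×0 + 14×3 + 11×1 + 8×2 + 14×4 + 10×0 = 125

A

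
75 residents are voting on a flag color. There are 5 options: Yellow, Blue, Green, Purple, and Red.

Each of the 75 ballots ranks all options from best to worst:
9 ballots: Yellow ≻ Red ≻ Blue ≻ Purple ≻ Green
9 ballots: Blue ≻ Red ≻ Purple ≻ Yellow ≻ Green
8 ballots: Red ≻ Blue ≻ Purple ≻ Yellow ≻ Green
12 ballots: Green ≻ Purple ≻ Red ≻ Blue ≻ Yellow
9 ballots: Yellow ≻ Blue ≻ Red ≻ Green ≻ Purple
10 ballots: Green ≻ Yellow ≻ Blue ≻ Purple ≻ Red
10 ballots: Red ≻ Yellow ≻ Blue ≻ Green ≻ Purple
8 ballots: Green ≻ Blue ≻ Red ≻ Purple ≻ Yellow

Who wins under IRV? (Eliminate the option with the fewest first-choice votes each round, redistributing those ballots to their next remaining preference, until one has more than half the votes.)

Round 1: Yellow 18, Blue 9, Green 30, Purple 0, Red 18. Purple eliminated.
Round 2: Yellow 18, Blue 9, Green 30, Red 18. Blue eliminated.
Round 3: Yellow 18, Green 30, Red 27. Yellow eliminated.
Round 4: Green 30, Red 45. Red has a majority (≥38).

Red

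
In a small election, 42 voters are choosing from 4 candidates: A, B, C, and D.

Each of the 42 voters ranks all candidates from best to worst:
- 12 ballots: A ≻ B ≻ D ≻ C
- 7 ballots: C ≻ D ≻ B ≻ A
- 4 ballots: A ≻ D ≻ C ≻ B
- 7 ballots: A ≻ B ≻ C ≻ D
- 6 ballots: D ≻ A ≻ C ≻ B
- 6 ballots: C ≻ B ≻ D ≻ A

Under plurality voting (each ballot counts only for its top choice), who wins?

A

First-place votes: A 23, B 0, C 13, D 6.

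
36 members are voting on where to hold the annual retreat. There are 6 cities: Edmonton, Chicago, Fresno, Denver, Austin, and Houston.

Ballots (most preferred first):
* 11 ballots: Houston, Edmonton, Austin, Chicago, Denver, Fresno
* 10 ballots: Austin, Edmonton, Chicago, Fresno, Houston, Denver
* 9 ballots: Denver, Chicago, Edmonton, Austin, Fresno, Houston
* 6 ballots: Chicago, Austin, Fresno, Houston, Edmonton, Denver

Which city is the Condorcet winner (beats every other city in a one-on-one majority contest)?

Edmonton vs Chicago: 21–15
Edmonton vs Fresno: 30–6
Edmonton vs Denver: 27–9
Edmonton vs Austin: 20–16
Edmonton vs Houston: 19–17
Edmonton beats every other city.

Edmonton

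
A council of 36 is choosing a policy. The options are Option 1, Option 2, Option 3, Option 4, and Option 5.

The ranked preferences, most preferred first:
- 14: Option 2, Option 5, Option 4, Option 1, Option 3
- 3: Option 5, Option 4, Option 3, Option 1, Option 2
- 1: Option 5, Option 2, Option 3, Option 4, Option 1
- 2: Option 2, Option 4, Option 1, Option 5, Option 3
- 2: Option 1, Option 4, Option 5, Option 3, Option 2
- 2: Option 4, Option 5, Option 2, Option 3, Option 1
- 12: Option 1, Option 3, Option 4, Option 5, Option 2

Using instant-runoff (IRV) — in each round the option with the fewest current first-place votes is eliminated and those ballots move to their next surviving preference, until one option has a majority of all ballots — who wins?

Option 2

Round 1: Option 1 14, Option 2 16, Option 3 0, Option 4 2, Option 5 4. Option 3 eliminated.
Round 2: Option 1 14, Option 2 16, Option 4 2, Option 5 4. Option 4 eliminated.
Round 3: Option 1 14, Option 2 16, Option 5 6. Option 5 eliminated.
Round 4: Option 1 17, Option 2 19. Option 2 has a majority (≥19).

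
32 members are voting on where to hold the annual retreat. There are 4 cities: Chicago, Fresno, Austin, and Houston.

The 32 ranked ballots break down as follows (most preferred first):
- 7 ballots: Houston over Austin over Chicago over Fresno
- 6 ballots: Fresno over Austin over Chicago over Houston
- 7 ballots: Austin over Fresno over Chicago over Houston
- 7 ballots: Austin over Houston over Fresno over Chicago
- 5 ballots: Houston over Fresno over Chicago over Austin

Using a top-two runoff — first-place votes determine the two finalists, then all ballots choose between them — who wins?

Austin

Round 1 first-place votes: Chicago 0, Fresno 6, Austin 14, Houston 12. Austin and Houston advance.
Runoff: Austin is ranked above Houston on 20 ballots, Houston above Austin on 12.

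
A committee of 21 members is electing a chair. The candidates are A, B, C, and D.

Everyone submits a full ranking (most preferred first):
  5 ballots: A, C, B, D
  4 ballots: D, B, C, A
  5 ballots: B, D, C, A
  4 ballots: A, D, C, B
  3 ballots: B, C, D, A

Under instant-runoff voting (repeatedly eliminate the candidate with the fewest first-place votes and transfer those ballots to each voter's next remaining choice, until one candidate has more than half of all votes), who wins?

B

Round 1: A 9, B 8, C 0, D 4. C eliminated.
Round 2: A 9, B 8, D 4. D eliminated.
Round 3: A 9, B 12. B has a majority (≥11).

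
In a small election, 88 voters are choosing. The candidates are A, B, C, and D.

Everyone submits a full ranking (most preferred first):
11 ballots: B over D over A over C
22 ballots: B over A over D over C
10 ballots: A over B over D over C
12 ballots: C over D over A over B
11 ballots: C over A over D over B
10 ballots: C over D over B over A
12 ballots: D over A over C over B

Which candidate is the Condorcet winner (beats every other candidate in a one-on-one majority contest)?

D

D vs A: 45–43
D vs B: 45–43
D vs C: 55–33
D beats every other candidate.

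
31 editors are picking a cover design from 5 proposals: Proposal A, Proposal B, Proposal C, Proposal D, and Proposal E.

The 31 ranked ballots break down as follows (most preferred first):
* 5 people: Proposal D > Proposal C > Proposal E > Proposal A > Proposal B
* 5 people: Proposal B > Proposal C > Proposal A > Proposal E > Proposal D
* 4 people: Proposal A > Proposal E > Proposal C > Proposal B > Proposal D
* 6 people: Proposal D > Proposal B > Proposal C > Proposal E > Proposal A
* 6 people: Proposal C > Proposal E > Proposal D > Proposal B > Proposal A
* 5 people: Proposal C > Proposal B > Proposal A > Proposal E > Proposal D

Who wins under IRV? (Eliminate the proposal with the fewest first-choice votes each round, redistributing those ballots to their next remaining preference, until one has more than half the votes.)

Round 1: Proposal A 4, Proposal B 5, Proposal C 11, Proposal D 11, Proposal E 0. Proposal E eliminated.
Round 2: Proposal A 4, Proposal B 5, Proposal C 11, Proposal D 11. Proposal A eliminated.
Round 3: Proposal B 5, Proposal C 15, Proposal D 11. Proposal B eliminated.
Round 4: Proposal C 20, Proposal D 11. Proposal C has a majority (≥16).

Proposal C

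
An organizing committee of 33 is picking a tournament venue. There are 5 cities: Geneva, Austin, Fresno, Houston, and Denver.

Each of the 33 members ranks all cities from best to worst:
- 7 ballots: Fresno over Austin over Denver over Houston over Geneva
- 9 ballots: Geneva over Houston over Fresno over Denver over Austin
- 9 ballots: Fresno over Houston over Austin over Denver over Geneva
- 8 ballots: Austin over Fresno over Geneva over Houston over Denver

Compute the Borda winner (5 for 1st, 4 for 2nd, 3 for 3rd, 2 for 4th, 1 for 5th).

Fresno

Geneva: 7×1 + 9×5 + 9×1 + 8×3 = 85
Austin: 7×4 + 9×1 + 9×3 + 8×5 = 104
Fresno: 7×5 + 9×3 + 9×5 + 8×4 = 139
Houston: 7×2 + 9×4 + 9×4 + 8×2 = 102
Denver: 7×3 + 9×2 + 9×2 + 8×1 = 65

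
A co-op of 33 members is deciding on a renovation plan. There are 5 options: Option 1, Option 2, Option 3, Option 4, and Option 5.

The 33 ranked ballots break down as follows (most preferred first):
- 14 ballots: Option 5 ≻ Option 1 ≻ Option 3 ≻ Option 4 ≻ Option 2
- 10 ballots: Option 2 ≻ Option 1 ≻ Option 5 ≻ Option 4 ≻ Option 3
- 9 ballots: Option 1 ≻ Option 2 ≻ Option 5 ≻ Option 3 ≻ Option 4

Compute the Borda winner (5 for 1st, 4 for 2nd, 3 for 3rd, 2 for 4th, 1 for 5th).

Option 1: 14×4 + 10×4 + 9×5 = 141
Option 2: 14×1 + 10×5 + 9×4 = 100
Option 3: 14×3 + 10×1 + 9×2 = 70
Option 4: 14×2 + 10×2 + 9×1 = 57
Option 5: 14×5 + 10×3 + 9×3 = 127

Option 1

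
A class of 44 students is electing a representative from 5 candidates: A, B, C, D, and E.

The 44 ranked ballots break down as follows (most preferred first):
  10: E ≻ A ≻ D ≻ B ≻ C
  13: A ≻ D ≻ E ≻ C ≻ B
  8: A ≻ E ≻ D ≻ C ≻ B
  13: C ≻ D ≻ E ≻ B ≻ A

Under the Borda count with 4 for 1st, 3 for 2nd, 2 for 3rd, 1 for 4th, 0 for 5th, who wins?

A: 10×3 + 13×4 + 8×4 + 13×0 = 114
B: 10×1 + 13×0 + 8×0 + 13×1 = 23
C: 10×0 + 13×1 + 8×1 + 13×4 = 73
D: 10×2 + 13×3 + 8×2 + 13×3 = 114
E: 10×4 + 13×2 + 8×3 + 13×2 = 116

E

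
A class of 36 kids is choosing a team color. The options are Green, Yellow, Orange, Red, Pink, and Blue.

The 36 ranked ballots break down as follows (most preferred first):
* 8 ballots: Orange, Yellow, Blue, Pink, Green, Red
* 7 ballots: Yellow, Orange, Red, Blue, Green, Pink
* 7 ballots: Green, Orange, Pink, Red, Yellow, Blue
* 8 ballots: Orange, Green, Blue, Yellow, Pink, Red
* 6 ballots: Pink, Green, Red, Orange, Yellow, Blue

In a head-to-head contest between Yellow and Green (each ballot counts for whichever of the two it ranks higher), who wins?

Green

Yellow is ranked above Green on 15 ballots; Green above Yellow on 21.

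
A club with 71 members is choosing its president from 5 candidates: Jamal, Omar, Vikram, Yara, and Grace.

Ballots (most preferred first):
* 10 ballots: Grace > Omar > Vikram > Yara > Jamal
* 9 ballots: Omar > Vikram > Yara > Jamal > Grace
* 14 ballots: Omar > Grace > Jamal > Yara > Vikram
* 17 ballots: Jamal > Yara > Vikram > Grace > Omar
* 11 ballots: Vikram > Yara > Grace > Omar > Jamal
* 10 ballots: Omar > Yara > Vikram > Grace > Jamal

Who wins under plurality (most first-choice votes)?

Omar

First-place votes: Jamal 17, Omar 33, Vikram 11, Yara 0, Grace 10.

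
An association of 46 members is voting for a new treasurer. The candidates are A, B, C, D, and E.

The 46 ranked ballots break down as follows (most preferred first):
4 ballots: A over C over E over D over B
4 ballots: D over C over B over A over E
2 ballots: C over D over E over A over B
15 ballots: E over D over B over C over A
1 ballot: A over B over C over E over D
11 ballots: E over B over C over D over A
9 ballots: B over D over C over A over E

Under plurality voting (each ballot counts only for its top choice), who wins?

E

First-place votes: A 5, B 9, C 2, D 4, E 26.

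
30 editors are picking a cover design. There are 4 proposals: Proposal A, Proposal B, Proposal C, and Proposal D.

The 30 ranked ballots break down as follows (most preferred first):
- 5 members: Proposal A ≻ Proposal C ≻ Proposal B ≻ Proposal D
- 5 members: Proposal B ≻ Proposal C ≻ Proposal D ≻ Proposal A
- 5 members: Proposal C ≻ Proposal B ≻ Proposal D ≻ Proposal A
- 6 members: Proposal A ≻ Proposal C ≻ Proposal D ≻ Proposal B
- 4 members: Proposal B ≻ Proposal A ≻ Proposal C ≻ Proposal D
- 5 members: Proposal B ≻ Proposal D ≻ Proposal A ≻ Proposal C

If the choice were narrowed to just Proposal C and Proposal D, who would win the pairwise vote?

Proposal C is ranked above Proposal D on 25 ballots; Proposal D above Proposal C on 5.

Proposal C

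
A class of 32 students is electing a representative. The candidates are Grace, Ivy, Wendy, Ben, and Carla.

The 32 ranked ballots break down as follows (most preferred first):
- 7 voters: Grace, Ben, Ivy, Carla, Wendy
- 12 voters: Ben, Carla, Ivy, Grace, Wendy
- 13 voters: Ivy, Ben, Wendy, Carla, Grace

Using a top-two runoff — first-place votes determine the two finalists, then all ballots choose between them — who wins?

Round 1 first-place votes: Grace 7, Ivy 13, Wendy 0, Ben 12, Carla 0. Ivy and Ben advance.
Runoff: Ivy is ranked above Ben on 13 ballots, Ben above Ivy on 19.

Ben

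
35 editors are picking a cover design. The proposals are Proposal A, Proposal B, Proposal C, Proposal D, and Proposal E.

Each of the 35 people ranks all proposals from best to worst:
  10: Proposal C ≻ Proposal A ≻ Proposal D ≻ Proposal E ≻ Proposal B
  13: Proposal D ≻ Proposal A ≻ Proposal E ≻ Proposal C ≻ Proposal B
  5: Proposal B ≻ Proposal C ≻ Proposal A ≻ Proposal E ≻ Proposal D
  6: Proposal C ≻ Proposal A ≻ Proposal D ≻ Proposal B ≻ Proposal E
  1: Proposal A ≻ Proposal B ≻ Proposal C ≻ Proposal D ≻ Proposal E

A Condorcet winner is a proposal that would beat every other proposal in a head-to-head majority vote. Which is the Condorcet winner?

Proposal C

Proposal C vs Proposal A: 21–14
Proposal C vs Proposal B: 29–6
Proposal C vs Proposal D: 22–13
Proposal C vs Proposal E: 22–13
Proposal C beats every other proposal.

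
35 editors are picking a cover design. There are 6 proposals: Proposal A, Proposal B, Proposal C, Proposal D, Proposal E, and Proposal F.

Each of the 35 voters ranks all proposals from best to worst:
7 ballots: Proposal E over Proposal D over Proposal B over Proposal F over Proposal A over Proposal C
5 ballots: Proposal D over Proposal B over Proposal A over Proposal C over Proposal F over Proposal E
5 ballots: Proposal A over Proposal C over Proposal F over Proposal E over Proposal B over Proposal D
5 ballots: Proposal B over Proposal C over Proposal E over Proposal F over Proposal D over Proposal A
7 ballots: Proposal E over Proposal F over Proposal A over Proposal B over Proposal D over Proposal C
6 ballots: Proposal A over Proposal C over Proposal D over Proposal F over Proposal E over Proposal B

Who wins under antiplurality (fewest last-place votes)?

Last-place votes: Proposal A 5, Proposal B 6, Proposal C 14, Proposal D 5, Proposal E 5, Proposal F 0.

Proposal F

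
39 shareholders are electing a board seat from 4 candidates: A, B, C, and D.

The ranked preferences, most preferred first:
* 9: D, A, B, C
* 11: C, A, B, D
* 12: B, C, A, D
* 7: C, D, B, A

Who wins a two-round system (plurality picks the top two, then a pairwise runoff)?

B

Round 1 first-place votes: A 0, B 12, C 18, D 9. C and B advance.
Runoff: C is ranked above B on 18 ballots, B above C on 21.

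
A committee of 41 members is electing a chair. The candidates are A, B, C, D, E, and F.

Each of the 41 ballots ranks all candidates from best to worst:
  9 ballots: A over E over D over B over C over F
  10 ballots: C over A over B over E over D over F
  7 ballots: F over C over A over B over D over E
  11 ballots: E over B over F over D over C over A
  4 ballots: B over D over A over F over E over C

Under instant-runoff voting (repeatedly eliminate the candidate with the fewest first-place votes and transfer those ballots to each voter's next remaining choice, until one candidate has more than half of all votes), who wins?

Round 1: A 9, B 4, C 10, D 0, E 11, F 7. D eliminated.
Round 2: A 9, B 4, C 10, E 11, F 7. B eliminated.
Round 3: A 13, C 10, E 11, F 7. F eliminated.
Round 4: A 13, C 17, E 11. E eliminated.
Round 5: A 13, C 28. C has a majority (≥21).

C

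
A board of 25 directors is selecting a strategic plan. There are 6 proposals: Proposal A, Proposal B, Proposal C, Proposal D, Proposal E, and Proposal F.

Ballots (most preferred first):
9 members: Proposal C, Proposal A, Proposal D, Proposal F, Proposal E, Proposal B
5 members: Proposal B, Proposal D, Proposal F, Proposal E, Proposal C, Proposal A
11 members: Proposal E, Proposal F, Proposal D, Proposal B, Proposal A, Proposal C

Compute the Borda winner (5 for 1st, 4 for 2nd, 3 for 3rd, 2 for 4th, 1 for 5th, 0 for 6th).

Proposal A: 9×4 + 5×0 + 11×1 = 47
Proposal B: 9×0 + 5×5 + 11×2 = 47
Proposal C: 9×5 + 5×1 + 11×0 = 50
Proposal D: 9×3 + 5×4 + 11×3 = 80
Proposal E: 9×1 + 5×2 + 11×5 = 74
Proposal F: 9×2 + 5×3 + 11×4 = 77

Proposal D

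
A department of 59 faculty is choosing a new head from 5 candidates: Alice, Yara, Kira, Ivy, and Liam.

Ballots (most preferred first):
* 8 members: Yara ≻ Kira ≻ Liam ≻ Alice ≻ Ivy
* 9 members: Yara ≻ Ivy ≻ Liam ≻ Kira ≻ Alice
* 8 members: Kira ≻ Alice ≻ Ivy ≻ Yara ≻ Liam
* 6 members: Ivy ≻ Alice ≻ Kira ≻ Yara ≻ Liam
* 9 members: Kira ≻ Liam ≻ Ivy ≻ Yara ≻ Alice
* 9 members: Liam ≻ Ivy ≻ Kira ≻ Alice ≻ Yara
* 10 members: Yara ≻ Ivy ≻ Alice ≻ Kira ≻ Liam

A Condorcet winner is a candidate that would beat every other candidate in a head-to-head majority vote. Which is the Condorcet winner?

Ivy

Ivy vs Alice: 43–16
Ivy vs Yara: 32–27
Ivy vs Kira: 34–25
Ivy vs Liam: 33–26
Ivy beats every other candidate.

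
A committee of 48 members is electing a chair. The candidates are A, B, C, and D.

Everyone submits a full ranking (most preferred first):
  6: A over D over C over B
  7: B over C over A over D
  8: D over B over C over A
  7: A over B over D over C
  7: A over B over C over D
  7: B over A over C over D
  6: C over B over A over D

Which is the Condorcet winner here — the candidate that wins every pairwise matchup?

B vs A: 28–20
B vs C: 36–12
B vs D: 34–14
B beats every other candidate.

B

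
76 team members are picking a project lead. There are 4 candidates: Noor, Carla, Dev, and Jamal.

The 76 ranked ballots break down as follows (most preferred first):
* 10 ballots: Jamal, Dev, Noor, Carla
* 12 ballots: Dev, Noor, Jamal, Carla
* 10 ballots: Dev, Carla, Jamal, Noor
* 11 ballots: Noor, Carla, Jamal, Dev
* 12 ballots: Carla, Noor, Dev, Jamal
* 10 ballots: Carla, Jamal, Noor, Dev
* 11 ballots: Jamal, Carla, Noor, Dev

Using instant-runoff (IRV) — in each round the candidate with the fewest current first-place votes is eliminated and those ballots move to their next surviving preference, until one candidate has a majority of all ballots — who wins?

Carla

Round 1: Noor 11, Carla 22, Dev 22, Jamal 21. Noor eliminated.
Round 2: Carla 33, Dev 22, Jamal 21. Jamal eliminated.
Round 3: Carla 44, Dev 32. Carla has a majority (≥39).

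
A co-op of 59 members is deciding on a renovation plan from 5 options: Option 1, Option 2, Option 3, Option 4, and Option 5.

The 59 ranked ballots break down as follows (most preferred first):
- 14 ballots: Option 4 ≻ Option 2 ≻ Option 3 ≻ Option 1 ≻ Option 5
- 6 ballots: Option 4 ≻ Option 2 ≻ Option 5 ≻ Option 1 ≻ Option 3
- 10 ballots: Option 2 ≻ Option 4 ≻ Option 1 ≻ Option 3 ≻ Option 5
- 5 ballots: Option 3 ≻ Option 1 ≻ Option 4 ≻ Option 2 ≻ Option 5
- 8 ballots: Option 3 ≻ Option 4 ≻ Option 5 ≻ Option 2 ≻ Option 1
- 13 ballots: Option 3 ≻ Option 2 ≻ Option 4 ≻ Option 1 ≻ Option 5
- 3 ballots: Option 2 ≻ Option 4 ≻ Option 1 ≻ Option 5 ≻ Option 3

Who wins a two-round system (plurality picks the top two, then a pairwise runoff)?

Option 4

Round 1 first-place votes: Option 1 0, Option 2 13, Option 3 26, Option 4 20, Option 5 0. Option 3 and Option 4 advance.
Runoff: Option 3 is ranked above Option 4 on 26 ballots, Option 4 above Option 3 on 33.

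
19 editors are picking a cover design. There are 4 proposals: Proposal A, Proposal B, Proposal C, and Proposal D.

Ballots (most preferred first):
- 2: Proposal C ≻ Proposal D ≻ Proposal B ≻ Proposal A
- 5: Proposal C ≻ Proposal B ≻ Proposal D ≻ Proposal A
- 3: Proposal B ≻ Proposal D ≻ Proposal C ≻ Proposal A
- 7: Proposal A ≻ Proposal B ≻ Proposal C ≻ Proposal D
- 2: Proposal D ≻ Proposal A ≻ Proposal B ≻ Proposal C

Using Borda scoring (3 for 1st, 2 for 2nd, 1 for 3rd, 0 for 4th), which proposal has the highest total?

Proposal A: 2×0 + 5×0 + 3×0 + 7×3 + 2×2 = 25
Proposal B: 2×1 + 5×2 + 3×3 + 7×2 + 2×1 = 37
Proposal C: 2×3 + 5×3 + 3×1 + 7×1 + 2×0 = 31
Proposal D: 2×2 + 5×1 + 3×2 + 7×0 + 2×3 = 21

Proposal B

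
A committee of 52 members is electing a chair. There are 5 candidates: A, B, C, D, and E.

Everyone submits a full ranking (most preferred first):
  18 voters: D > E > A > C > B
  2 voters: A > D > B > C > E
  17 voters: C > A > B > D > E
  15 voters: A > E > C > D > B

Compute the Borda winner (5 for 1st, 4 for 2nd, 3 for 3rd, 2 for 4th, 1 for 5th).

A

A: 18×3 + 2×5 + 17×4 + 15×5 = 207
B: 18×1 + 2×3 + 17×3 + 15×1 = 90
C: 18×2 + 2×2 + 17×5 + 15×3 = 170
D: 18×5 + 2×4 + 17×2 + 15×2 = 162
E: 18×4 + 2×1 + 17×1 + 15×4 = 151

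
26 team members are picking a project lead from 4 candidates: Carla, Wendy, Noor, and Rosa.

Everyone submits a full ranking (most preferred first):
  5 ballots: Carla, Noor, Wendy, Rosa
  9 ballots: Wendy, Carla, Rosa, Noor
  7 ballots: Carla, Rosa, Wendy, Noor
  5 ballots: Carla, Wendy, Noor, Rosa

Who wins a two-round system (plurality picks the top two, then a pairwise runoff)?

Round 1 first-place votes: Carla 17, Wendy 9, Noor 0, Rosa 0. Carla and Wendy advance.
Runoff: Carla is ranked above Wendy on 17 ballots, Wendy above Carla on 9.

Carla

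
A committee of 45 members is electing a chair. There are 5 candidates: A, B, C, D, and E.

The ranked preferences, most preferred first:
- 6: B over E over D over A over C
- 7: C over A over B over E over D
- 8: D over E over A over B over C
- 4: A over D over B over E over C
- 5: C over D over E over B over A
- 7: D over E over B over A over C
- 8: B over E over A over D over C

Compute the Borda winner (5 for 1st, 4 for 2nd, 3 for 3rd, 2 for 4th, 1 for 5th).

A: 6×2 + 7×4 + 8×3 + 4×5 + 5×1 + 7×2 + 8×3 = 127
B: 6×5 + 7×3 + 8×2 + 4×3 + 5×2 + 7×3 + 8×5 = 150
C: 6×1 + 7×5 + 8×1 + 4×1 + 5×5 + 7×1 + 8×1 = 93
D: 6×3 + 7×1 + 8×5 + 4×4 + 5×4 + 7×5 + 8×2 = 152
E: 6×4 + 7×2 + 8×4 + 4×2 + 5×3 + 7×4 + 8×4 = 153

E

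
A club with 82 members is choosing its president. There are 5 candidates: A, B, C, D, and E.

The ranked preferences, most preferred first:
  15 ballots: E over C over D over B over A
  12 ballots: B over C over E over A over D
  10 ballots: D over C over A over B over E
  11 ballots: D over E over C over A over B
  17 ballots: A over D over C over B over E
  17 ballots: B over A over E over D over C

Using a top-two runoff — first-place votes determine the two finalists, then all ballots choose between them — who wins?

Round 1 first-place votes: A 17, B 29, C 0, D 21, E 15. B and D advance.
Runoff: B is ranked above D on 29 ballots, D above B on 53.

D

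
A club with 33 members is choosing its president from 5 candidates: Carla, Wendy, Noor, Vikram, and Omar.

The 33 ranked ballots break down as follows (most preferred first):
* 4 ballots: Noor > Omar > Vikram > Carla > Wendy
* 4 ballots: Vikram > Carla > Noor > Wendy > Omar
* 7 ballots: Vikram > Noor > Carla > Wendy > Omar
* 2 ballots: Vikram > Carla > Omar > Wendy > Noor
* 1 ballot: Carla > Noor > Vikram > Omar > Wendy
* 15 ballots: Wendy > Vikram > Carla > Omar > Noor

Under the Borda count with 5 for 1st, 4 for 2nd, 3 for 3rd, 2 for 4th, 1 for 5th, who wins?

Vikram

Carla: 4×2 + 4×4 + 7×3 + 2×4 + 1×5 + 15×3 = 103
Wendy: 4×1 + 4×2 + 7×2 + 2×2 + 1×1 + 15×5 = 106
Noor: 4×5 + 4×3 + 7×4 + 2×1 + 1×4 + 15×1 = 81
Vikram: 4×3 + 4×5 + 7×5 + 2×5 + 1×3 + 15×4 = 140
Omar: 4×4 + 4×1 + 7×1 + 2×3 + 1×2 + 15×2 = 65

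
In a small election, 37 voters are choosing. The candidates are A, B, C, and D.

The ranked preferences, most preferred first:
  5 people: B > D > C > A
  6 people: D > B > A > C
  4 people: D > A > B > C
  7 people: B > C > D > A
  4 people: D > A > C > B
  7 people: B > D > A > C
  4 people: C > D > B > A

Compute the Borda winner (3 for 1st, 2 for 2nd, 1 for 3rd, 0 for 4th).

D

A: 5×0 + 6×1 + 4×2 + 7×0 + 4×2 + 7×1 + 4×0 = 29
B: 5×3 + 6×2 + 4×1 + 7×3 + 4×0 + 7×3 + 4×1 = 77
C: 5×1 + 6×0 + 4×0 + 7×2 + 4×1 + 7×0 + 4×3 = 35
D: 5×2 + 6×3 + 4×3 + 7×1 + 4×3 + 7×2 + 4×2 = 81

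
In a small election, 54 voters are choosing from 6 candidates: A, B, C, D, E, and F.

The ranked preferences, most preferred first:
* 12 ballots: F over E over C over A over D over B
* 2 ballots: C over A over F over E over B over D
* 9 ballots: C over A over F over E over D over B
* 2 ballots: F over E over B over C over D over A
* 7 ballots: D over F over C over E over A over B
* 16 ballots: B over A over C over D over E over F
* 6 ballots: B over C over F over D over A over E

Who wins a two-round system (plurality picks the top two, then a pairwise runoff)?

Round 1 first-place votes: A 0, B 22, C 11, D 7, E 0, F 14. B and F advance.
Runoff: B is ranked above F on 22 ballots, F above B on 32.

F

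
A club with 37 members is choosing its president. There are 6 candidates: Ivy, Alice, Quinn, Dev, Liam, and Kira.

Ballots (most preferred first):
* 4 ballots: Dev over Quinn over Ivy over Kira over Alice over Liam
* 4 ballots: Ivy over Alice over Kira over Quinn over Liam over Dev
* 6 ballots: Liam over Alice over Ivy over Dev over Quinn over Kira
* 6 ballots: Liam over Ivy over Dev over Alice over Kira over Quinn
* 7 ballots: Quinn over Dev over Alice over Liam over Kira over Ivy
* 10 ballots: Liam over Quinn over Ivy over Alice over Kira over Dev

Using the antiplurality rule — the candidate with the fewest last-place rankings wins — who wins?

Last-place votes: Ivy 7, Alice 0, Quinn 6, Dev 14, Liam 4, Kira 6.

Alice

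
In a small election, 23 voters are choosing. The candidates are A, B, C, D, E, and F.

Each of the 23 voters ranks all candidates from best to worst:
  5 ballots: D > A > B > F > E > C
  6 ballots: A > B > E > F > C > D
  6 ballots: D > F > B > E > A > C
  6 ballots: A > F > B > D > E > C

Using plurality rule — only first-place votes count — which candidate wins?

First-place votes: A 12, B 0, C 0, D 11, E 0, F 0.

A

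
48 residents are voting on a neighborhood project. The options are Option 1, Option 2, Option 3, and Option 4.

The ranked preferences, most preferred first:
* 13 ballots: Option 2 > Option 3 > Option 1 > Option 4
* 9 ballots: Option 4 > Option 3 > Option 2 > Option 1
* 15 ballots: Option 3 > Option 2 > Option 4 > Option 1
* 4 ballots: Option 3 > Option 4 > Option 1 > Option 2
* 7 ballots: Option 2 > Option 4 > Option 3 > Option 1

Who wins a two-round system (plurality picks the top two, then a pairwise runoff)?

Round 1 first-place votes: Option 1 0, Option 2 20, Option 3 19, Option 4 9. Option 2 and Option 3 advance.
Runoff: Option 2 is ranked above Option 3 on 20 ballots, Option 3 above Option 2 on 28.

Option 3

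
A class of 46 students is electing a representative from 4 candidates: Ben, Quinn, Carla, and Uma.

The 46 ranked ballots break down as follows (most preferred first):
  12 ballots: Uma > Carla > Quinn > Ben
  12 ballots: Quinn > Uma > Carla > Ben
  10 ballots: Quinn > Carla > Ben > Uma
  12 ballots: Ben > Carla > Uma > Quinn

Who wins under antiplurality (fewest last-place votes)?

Carla

Last-place votes: Ben 24, Quinn 12, Carla 0, Uma 10.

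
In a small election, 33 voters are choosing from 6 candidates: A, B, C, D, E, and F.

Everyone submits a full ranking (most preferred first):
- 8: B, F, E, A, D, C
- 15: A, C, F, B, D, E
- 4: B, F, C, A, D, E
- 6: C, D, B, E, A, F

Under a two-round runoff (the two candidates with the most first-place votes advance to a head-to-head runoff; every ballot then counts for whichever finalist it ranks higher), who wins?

B

Round 1 first-place votes: A 15, B 12, C 6, D 0, E 0, F 0. A and B advance.
Runoff: A is ranked above B on 15 ballots, B above A on 18.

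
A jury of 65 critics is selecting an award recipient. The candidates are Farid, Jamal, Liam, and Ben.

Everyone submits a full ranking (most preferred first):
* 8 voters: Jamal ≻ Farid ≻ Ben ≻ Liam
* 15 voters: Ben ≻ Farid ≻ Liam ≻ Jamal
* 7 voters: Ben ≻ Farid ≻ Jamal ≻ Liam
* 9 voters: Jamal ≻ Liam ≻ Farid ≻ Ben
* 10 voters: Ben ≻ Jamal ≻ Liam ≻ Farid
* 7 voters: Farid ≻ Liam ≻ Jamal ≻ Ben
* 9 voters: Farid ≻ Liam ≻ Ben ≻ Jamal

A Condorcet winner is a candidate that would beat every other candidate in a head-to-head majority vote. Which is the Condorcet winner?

Farid vs Jamal: 38–27
Farid vs Liam: 46–19
Farid vs Ben: 33–32
Farid beats every other candidate.

Farid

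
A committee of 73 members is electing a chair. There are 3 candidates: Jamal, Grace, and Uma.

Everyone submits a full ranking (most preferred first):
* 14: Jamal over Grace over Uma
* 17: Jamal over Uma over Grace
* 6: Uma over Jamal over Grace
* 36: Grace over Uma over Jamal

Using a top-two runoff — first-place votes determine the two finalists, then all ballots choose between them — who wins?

Round 1 first-place votes: Jamal 31, Grace 36, Uma 6. Grace and Jamal advance.
Runoff: Grace is ranked above Jamal on 36 ballots, Jamal above Grace on 37.

Jamal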